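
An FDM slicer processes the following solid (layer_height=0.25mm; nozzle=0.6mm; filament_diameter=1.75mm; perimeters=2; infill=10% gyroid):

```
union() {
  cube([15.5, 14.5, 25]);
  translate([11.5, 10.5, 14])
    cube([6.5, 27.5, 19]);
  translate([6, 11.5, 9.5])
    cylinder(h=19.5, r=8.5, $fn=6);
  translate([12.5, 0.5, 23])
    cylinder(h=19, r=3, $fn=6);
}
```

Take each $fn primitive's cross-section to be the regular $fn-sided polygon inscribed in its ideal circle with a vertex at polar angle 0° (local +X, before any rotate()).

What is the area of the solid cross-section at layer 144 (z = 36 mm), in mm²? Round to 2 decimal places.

23.38 mm²

At z = 36 mm: the cube does not reach this height (z outside [0, 25]); the cube at (11.5, 10.5) is absent (z outside [14, 33]); the cylinder at (6, 11.5) is absent (z outside [9.5, 29]); the r=3 cylinder at (12.5, 0.5) contributes a regular 6-gon of circumradius 3 (area = (6/2)·3.000²·sin(360°/6) = 23.38 mm²); Combining (union): only the r=3 cylinder at (12.5, 0.5) is present, so the union is just that shape — area = 23.38 mm². Overall, the cross-section is a single solid region. Net area = 23.38 mm².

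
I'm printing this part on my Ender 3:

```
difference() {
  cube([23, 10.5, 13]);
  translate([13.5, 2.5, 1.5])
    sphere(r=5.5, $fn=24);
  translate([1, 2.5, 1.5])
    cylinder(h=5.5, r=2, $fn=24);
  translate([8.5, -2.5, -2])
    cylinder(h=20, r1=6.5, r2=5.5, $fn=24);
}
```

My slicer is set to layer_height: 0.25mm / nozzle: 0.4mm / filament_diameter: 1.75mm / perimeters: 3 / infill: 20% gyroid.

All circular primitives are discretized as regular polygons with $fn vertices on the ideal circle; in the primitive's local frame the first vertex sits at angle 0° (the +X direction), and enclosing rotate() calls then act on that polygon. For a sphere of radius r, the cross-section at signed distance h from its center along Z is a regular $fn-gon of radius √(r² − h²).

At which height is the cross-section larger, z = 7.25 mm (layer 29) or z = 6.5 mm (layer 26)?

layer 29 (z = 7.25 mm)

Layer 29 (z = 7.25): the cube (footprint 23×10.5) is included at this height (area 241.50 mm²); the sphere at (13.5, 2.5) does not reach this height (|z−center|=5.750 > r=5.5); the cylinder at (1, 2.5) does not reach this height (z outside [1.5, 7]); the cone at (8.5, -2.5) contributes a regular 24-gon of circumradius 6.037 (interpolated between r1=6.5 and r2=5.5 at t=0.463) (area = (24/2)·6.037²·sin(360°/24) = 113.21 mm²); Subtracting the remaining from the first: starting from the 23×10.5 cube (241.50 mm²), the cone at (8.5, -2.5) partially overlaps it — only the 27.49 mm² overlap (of its 113.21 mm²) is removed, clipping the outline — area = 214.01 mm². So its area = 214.01 mm². Layer 26 (z = 6.5): the cube is present — its section is the full 23×10.5 rectangle (area 241.50 mm²); the r=5.5 sphere at (13.5, 2.5) contributes a regular 24-gon of circumradius √(5.5²−5²) = 2.291 (area = (24/2)·2.291²·sin(360°/24) = 16.31 mm²); the r=2 cylinder at (1, 2.5) gives a regular 24-gon of circumradius 2 (constant along its height) (area = (24/2)·2.000²·sin(360°/24) = 12.42 mm²); the cone at (8.5, -2.5): at t=0.425 of its height the radius interpolates to r₁+(r₂−r₁)t = 6.075, giving a regular 24-gon of that circumradius (area = (24/2)·6.075²·sin(360°/24) = 114.62 mm²); Subtracting the remaining from the first: starting from the 23×10.5 cube (241.50 mm²), the r=5.5 sphere at (13.5, 2.5) lies wholly inside it (removes its full 16.31 mm² and its 14.36 mm outline becomes a hole wall); the r=2 cylinder at (1, 2.5) partially overlaps it — only the 10.01 mm² overlap (of its 12.42 mm²) is removed, clipping the outline; the cone at (8.5, -2.5) partially overlaps it — only the 24.78 mm² overlap (of its 114.62 mm²) is removed, clipping the outline — area = 190.40 mm². So its area = 190.40 mm². Layer 29 is larger (214.01 vs 190.40 mm²).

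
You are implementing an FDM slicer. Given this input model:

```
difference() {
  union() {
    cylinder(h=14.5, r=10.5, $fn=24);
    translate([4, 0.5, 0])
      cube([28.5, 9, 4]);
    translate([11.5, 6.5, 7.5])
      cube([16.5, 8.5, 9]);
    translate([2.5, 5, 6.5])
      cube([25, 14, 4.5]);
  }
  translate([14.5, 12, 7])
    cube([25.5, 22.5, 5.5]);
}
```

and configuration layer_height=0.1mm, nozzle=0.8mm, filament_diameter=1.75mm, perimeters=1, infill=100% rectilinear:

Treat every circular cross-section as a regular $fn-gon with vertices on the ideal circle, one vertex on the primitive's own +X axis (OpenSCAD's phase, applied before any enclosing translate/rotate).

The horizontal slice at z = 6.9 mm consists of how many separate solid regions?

1

At z = 6.9 mm: the cylinder: section is a regular 24-gon, circumradius r=10.5; the cube at (4, 0.5) does not reach this height (z outside [0, 4]); the cube at (11.5, 6.5) does not reach this height (z outside [7.5, 16.5]); the 25×14 cube at (2.5, 5) contributes its full rectangle; Taking the union: the regions partially overlap (shared area 22.15 mm²), so overlapping operands fuse into one piece — 1 connected region; the cube at (14.5, 12) is not intersected at this z (z outside [7, 12.5]); Subtracting the remaining from the first: none of the subtracted shapes is present at this height, so that combined region is unchanged — 1 connected region. The result has 1 disconnected region.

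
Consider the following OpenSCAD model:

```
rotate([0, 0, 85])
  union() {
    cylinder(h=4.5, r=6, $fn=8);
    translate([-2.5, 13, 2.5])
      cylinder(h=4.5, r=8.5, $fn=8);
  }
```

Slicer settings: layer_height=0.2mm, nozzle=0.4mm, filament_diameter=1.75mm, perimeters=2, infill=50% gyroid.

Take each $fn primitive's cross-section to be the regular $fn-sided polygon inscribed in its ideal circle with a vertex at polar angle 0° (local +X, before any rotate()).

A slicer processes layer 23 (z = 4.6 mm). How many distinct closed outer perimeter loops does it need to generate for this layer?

At z = 4.6 mm: the cylinder is absent (z outside [0, 4.5]); the r=8.5 cylinder at (-2.5, 13) gives a regular 8-gon of circumradius 8.5 (constant along its height); Merging all regions: only the r=8.5 cylinder at (-2.5, 13) is present, so the union is just that shape — 1 connected region; (rotated 85° about Z; rotation is an isometry so areas/perimeters/island counts are preserved). The result has 1 disconnected region.

1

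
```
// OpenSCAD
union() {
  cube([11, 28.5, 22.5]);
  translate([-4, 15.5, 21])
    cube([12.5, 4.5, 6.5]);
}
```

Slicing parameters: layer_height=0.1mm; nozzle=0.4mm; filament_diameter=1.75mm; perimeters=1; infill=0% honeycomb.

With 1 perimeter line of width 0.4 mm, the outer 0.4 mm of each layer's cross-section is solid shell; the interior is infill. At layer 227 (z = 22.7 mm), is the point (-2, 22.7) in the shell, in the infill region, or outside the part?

At z = 22.7 mm: the cube is absent (z outside [0, 22.5]); the cube at (-4, 15.5) (footprint 12.5×4.5) is included at this height; Taking the union: only the 12.5×4.5 cube at (-4, 15.5) is present, so the union is just that shape — 1 connected region. Overall, the cross-section is a single solid region. The nearest boundary edge runs (8.50, 20.00)→(-4.00, 20.00); distance from the point to it = 2.70 mm. The point is not inside any of the regions above, so it lies outside the cross-section (2.70 mm from the nearest boundary).

outside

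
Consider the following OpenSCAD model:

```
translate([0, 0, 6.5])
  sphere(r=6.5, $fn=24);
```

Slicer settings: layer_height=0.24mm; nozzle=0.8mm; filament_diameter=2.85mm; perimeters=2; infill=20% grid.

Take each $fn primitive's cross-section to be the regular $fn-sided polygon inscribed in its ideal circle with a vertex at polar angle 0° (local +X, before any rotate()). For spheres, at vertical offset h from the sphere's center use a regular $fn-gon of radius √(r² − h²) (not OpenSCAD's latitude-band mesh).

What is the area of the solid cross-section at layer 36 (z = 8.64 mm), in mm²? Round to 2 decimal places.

At z = 8.64 mm: the sphere: section is a regular 24-gon, circumradius = √(r²−h²) = √(6.5²−2.14²) = 6.138 (area = (24/2)·6.138²·sin(360°/24) = 117.00 mm²). Overall, the cross-section is a single solid region. Net area = 117.00 mm².

117.00 mm²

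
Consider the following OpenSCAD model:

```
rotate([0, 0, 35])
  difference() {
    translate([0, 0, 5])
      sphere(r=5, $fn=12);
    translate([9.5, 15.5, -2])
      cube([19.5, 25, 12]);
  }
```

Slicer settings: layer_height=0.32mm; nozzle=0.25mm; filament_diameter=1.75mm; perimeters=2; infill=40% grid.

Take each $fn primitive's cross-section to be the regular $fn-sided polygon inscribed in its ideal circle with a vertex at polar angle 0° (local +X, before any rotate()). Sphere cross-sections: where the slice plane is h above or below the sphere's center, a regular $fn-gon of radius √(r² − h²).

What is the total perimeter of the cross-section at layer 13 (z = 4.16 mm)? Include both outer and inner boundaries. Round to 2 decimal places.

30.62 mm

At z = 4.16 mm: the r=5 sphere slices to a regular 12-gon of circumradius 4.929 (√(r²−h²) with h=0.84 from center) (perimeter = 2·12·4.929·sin(180°/12) = 30.62 mm); the cube at (9.5, 15.5) (footprint 19.5×25) is included at this height (perimeter 89.00 mm); Taking the first minus the rest: starting from the r=5 sphere, the 19.5×25 cube at (9.5, 15.5) misses the remaining region (no effect) — boundary = 30.62 mm; (whole slice rotated 35° about Z — lengths, areas and connectivity unchanged). Overall, the cross-section is a single solid region. Total boundary length (outer) = 30.62 mm.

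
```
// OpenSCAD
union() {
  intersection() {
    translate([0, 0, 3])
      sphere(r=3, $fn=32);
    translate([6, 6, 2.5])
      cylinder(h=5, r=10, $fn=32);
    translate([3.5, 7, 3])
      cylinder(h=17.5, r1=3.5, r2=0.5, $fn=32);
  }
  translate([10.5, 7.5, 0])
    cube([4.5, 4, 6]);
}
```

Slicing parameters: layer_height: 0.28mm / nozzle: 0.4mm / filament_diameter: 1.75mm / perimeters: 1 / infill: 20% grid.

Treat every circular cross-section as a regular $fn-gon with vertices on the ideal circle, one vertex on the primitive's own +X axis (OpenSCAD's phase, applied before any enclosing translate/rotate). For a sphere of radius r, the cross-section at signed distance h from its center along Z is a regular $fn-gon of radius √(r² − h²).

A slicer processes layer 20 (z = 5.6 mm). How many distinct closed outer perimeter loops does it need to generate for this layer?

At z = 5.6 mm: the r=3 sphere contributes a regular 32-gon of circumradius √(3²−2.6²) = 1.497; the r=10 cylinder at (6, 6) gives a regular 32-gon of circumradius 10 (constant along its height); the cone at (3.5, 7) contributes a regular 32-gon of circumradius 3.054 (interpolated between r1=3.5 and r2=0.5 at t=0.149); Keeping only the common overlap: the r=3 sphere lies inside the r=10 cylinder at (6, 6), so it is kept whole; the cone at (3.5, 7) does not overlap the running intersection (empty) — nothing remains; the cube at (10.5, 7.5) (footprint 4.5×4) is included at this height; Merging all regions: only the 4.5×4 cube at (10.5, 7.5) is present, so the union is just that shape — 1 connected region. The result has 1 disconnected region.

1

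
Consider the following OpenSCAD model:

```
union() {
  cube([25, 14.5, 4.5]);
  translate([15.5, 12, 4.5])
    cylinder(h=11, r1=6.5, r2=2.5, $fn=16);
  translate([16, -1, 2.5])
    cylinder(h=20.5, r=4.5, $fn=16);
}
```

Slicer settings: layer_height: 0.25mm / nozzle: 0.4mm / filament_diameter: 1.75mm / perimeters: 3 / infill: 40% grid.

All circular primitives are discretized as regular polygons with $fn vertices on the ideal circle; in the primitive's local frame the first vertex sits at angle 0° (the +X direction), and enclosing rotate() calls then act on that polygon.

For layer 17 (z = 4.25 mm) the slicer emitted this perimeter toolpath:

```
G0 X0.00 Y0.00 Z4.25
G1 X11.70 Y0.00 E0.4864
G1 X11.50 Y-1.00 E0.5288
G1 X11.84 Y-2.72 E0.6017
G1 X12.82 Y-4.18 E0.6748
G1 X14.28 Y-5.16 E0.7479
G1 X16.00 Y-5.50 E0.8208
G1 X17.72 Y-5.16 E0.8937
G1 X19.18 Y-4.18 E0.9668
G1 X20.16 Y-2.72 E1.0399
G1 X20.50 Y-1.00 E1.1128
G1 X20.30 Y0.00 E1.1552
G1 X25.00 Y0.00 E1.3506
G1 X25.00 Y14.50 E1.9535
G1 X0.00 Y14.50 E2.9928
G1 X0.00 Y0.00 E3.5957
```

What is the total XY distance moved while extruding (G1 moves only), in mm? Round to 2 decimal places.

Sum the Euclidean lengths of each G1 segment: total = 86.49 mm.

86.49 mm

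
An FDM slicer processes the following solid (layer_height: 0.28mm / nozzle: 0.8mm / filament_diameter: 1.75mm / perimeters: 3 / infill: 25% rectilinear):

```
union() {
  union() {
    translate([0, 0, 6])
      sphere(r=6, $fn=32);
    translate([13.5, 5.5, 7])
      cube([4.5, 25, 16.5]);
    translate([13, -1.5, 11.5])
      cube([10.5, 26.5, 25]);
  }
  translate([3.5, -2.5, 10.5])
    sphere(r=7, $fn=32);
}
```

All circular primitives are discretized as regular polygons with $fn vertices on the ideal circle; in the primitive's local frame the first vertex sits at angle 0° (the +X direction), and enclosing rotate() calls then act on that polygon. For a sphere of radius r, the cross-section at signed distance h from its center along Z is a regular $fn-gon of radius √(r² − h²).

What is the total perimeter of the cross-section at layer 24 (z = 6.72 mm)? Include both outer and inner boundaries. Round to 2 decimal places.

45.98 mm

At z = 6.72 mm: the sphere: section is a regular 32-gon, circumradius = √(r²−h²) = √(6²−0.72²) = 5.957 (perimeter = 2·32·5.957·sin(180°/32) = 37.37 mm); the cube at (13.5, 5.5) is absent (z outside [7, 23.5]); the cube at (13, -1.5) is absent (z outside [11.5, 36.5]); Merging all regions: only the r=6 sphere is present, so the union is just that shape — boundary = 37.37 mm; the r=7 sphere at (3.5, -2.5) slices to a regular 32-gon of circumradius 5.892 (√(r²−h²) with h=3.78 from center) (perimeter = 2·32·5.892·sin(180°/32) = 36.96 mm); Merging all regions: the regions partially overlap (shared area 59.90 mm²), so the edge portions inside another operand are dropped and the merged outline is re-measured after clipping — boundary = 45.98 mm. Overall, the cross-section is a single solid region. Total boundary length (outer) = 45.98 mm.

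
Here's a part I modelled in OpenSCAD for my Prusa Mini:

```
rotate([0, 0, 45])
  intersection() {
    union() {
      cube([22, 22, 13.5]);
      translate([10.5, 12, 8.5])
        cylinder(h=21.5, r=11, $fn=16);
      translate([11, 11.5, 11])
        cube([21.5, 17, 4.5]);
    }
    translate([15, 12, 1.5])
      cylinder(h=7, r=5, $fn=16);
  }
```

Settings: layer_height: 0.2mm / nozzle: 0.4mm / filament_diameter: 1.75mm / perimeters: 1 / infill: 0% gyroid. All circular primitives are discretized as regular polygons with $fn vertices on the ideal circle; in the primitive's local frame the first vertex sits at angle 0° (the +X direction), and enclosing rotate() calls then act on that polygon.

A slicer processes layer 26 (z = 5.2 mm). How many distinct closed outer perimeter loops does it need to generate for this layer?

1

At z = 5.2 mm: the cube is present — its section is the full 22×22 rectangle; the cylinder at (10.5, 12) is absent (z outside [8.5, 30]); the cube at (11, 11.5) does not reach this height (z outside [11, 15.5]); Merging all regions: only the 22×22 cube is present, so the union is just that shape — 1 connected region; the r=5 cylinder at (15, 12) gives a regular 16-gon of circumradius 5 (constant along its height); After intersecting: the r=5 cylinder at (15, 12) lies inside the result so far, so the common part is the r=5 cylinder at (15, 12) itself — 1 connected region; (rotated 45° about Z; rotation is an isometry so areas/perimeters/island counts are preserved). The result has 1 disconnected region.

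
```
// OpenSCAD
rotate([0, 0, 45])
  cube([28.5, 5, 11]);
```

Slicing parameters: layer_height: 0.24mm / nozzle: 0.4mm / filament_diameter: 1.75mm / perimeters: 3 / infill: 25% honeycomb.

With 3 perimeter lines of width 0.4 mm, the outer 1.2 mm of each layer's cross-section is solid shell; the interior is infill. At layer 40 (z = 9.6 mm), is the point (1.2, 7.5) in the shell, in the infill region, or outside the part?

At z = 9.6 mm: the 28.5×5 cube contributes its full rectangle; (whole slice rotated 45° about Z — lengths, areas and connectivity unchanged). Overall, the cross-section is a single solid region. Undo the 45° rotation: the query point maps to (6.152, 4.455) in the un-rotated model frame. The nearest boundary edge runs (28.50, 5.00)→(0.00, 5.00); distance from the point to it = 0.55 mm. The point is inside the cross-section, 0.55 mm from the nearest boundary — within the 1.2 mm shell band (3 × 0.4).

shell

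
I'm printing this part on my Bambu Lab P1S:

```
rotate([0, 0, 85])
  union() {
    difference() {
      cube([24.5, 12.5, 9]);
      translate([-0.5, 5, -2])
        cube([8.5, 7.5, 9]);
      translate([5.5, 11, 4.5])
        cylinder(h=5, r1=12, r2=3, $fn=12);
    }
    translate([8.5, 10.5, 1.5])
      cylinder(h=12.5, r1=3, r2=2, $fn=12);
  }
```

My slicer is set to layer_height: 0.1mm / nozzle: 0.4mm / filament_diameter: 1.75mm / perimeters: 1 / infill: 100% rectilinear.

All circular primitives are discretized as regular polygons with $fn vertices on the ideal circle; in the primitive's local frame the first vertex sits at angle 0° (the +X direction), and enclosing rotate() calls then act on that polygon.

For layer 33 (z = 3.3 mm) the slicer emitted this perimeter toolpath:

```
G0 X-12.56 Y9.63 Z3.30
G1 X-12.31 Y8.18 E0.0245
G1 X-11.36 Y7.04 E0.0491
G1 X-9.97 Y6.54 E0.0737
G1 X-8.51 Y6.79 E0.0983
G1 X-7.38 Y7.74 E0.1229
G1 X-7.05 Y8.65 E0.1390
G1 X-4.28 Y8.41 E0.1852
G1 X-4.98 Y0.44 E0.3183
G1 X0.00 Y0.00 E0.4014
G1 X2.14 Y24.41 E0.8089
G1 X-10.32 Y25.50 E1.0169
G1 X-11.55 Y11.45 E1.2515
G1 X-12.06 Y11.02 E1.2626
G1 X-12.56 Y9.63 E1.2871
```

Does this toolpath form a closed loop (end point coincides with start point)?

yes

Start point (G0): (-12.56, 9.63). End point (last G1): the path returns to the start — closed.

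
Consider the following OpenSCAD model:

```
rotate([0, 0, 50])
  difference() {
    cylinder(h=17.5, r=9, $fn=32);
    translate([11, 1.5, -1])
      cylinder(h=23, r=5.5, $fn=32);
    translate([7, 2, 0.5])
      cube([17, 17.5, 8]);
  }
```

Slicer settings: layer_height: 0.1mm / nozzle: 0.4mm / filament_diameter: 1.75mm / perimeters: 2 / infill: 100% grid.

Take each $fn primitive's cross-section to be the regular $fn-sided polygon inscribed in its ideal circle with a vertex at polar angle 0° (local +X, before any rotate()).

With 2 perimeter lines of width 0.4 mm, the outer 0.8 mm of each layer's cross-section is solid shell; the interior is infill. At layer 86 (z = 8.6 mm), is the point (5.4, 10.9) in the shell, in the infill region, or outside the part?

At z = 8.6 mm: the cylinder: section is a regular 32-gon, circumradius r=9; the r=5.5 cylinder at (11, 1.5) contributes a regular 32-gon of circumradius 5.5; the cube at (7, 2) does not reach this height (z outside [0.5, 8.5]); After the difference (first − rest): starting from the r=9 cylinder, the r=5.5 cylinder at (11, 1.5) partially overlaps it — only the 20.35 mm² overlap (of its 94.42 mm²) is removed, clipping the outline — 1 connected region; (whole slice rotated 50° about Z — lengths, areas and connectivity unchanged). Overall, the cross-section is a single solid region. Undo the 50° rotation: the query point maps to (11.821, 2.870) in the un-rotated model frame. The nearest boundary edge runs (6.36, 6.36)→(7.14, 5.42); distance from the point to it = 5.33 mm. The point is not inside any of the regions above, so it lies outside the cross-section (5.33 mm from the nearest boundary).

outside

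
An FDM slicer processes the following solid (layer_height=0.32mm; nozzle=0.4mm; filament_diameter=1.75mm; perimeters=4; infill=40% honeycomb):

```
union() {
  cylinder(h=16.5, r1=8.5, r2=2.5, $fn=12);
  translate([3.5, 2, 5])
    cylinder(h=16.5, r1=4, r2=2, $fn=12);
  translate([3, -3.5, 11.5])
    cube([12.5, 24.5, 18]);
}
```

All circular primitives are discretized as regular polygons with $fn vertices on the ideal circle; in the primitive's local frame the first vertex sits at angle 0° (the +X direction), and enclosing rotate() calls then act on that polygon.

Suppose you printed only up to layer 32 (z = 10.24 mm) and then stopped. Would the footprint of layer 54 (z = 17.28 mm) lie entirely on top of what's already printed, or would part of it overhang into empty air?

part overhangs

Compare the two slices. At z = 10.24: the cone (r1=8.5→r2=2.5) has section circumradius 4.776 here — a regular 12-gon (area = (12/2)·4.776²·sin(360°/12) = 68.44 mm²); the cone at (3.5, 2): at t=0.318 of its height the radius interpolates to r₁+(r₂−r₁)t = 3.365, giving a regular 12-gon of that circumradius (area = (12/2)·3.365²·sin(360°/12) = 33.97 mm²); the cube at (3, -3.5) is not intersected at this z (z outside [11.5, 29.5]); Combining (union): the regions partially overlap — summed areas 102.41 mm² minus the doubly-counted overlap 18.43 mm² gives 83.98 mm² — area = 83.98 mm². At z = 17.28: the cone is absent (z outside [0, 16.5]); the cone at (3.5, 2) contributes a regular 12-gon of circumradius 2.512 (interpolated between r1=4 and r2=2 at t=0.744) (area = (12/2)·2.512²·sin(360°/12) = 18.92 mm²); the cube at (3, -3.5) (footprint 12.5×24.5) is included at this height (area 306.25 mm²); Combining (union): the regions partially overlap — summed areas 325.17 mm² minus the doubly-counted overlap 11.91 mm² gives 313.27 mm² — area = 313.27 mm². Checking containment: at z = 17.28 the cross-section extends beyond the z = 10.24 cross-section by about 283.87 mm².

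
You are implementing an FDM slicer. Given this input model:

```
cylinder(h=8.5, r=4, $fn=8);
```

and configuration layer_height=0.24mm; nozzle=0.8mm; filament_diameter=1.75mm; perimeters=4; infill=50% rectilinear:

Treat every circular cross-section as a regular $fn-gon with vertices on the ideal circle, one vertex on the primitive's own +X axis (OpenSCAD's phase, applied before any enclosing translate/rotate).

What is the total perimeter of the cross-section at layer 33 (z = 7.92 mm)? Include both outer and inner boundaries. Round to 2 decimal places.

24.49 mm

At z = 7.92 mm: the r=4 cylinder gives a regular 8-gon of circumradius 4 (constant along its height) (perimeter = 2·8·4.000·sin(180°/8) = 24.49 mm). Overall, the cross-section is a single solid region. Total boundary length (outer) = 24.49 mm.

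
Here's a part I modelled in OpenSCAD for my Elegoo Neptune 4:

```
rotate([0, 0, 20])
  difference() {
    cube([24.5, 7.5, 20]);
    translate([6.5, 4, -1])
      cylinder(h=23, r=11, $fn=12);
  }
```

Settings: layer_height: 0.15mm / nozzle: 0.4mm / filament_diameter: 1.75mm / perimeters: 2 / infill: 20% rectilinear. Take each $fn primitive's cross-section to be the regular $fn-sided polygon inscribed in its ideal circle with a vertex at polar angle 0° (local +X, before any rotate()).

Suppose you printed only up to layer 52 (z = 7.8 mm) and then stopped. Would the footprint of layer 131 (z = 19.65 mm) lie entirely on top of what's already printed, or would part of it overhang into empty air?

entirely on top

Compare the two slices. At z = 7.8: the 24.5×7.5 cube contributes its full rectangle (area 183.75 mm²); the r=11 cylinder at (6.5, 4) contributes a regular 12-gon of circumradius 11 (area = (12/2)·11.000²·sin(360°/12) = 363.00 mm²); After the difference (first − rest): starting from the 24.5×7.5 cube (183.75 mm²), the r=11 cylinder at (6.5, 4) partially overlaps it — only the 127.47 mm² overlap (of its 363.00 mm²) is removed, clipping the outline — area = 56.28 mm²; (whole slice rotated 20° about Z — lengths, areas and connectivity unchanged). At z = 19.65: the cube is present — its section is the full 24.5×7.5 rectangle (area 183.75 mm²); the r=11 cylinder at (6.5, 4) contributes a regular 12-gon of circumradius 11 (area = (12/2)·11.000²·sin(360°/12) = 363.00 mm²); Taking the first minus the rest: starting from the 24.5×7.5 cube (183.75 mm²), the r=11 cylinder at (6.5, 4) partially overlaps it — only the 127.47 mm² overlap (of its 363.00 mm²) is removed, clipping the outline — area = 56.28 mm²; (rotated 20° about Z; rotation is an isometry so areas/perimeters/island counts are preserved). Checking containment: the cross-section at z = 19.65 is a subset of the cross-section at z = 7.8.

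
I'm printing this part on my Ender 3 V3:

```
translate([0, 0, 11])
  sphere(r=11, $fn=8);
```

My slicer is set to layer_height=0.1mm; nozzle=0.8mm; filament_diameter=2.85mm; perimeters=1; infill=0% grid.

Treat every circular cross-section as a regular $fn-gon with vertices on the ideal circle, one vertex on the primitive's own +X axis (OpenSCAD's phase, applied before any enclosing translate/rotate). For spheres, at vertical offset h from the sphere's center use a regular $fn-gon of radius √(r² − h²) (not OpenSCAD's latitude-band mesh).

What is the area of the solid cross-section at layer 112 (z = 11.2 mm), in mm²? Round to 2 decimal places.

342.13 mm²

At z = 11.2 mm: the r=11 sphere contributes a regular 8-gon of circumradius √(11²−0.2²) = 10.998 (area = (8/2)·10.998²·sin(360°/8) = 342.13 mm²). Overall, the cross-section is a single solid region. Net area = 342.13 mm².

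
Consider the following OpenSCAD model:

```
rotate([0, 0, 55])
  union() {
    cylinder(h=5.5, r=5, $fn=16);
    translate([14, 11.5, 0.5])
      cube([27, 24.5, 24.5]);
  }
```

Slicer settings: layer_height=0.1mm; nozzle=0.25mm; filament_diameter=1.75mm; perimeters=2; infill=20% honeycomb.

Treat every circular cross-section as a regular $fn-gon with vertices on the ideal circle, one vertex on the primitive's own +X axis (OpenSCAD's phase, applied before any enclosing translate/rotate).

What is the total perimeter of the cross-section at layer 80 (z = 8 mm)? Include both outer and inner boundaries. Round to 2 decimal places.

103.00 mm

At z = 8 mm: the cylinder does not reach this height (z outside [0, 5.5]); the 27×24.5 cube at (14, 11.5) contributes its full rectangle (perimeter 103.00 mm); Combining (union): only the 27×24.5 cube at (14, 11.5) is present, so the union is just that shape — boundary = 103.00 mm; (rotated 55° about Z; rotation is an isometry so areas/perimeters/island counts are preserved). Overall, the cross-section is a single solid region. Total boundary length (outer) = 103.00 mm.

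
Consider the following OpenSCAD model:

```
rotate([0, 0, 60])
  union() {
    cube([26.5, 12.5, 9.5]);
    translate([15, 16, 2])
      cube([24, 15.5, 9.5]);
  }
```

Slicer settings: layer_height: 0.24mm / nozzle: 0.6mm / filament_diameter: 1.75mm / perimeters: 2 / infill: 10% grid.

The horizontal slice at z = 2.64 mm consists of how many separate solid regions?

At z = 2.64 mm: the cube (footprint 26.5×12.5) is included at this height; the 24×15.5 cube at (15, 16) contributes its full rectangle; Taking the union: the 2 present regions are separate (no shared area or edge), so areas and boundary lengths simply add and each stays a separate island — 2 connected regions; (whole slice rotated 60° about Z — lengths, areas and connectivity unchanged). The result has 2 disconnected regions.

2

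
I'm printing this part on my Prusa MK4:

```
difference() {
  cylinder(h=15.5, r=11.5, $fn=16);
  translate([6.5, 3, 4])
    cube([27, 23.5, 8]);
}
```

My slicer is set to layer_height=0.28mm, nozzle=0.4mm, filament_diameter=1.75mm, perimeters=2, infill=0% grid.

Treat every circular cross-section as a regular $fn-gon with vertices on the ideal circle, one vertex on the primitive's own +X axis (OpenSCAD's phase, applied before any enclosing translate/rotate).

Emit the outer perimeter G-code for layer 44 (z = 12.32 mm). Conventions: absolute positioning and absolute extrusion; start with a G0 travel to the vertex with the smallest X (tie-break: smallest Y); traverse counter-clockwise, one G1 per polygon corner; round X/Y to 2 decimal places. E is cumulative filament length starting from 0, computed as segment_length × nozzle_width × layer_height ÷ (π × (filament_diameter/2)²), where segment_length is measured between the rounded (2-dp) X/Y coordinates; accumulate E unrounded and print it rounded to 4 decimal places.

G0 X-11.50 Y0.00 Z12.32
G1 X-10.62 Y-4.40 E0.2089
G1 X-8.13 Y-8.13 E0.4178
G1 X-4.40 Y-10.62 E0.6266
G1 X0.00 Y-11.50 E0.8355
G1 X4.40 Y-10.62 E1.0445
G1 X8.13 Y-8.13 E1.2533
G1 X10.62 Y-4.40 E1.4621
G1 X11.50 Y0.00 E1.6711
G1 X10.62 Y4.40 E1.8800
G1 X8.13 Y8.13 E2.0888
G1 X4.40 Y10.62 E2.2977
G1 X0.00 Y11.50 E2.5066
G1 X-4.40 Y10.62 E2.7156
G1 X-8.13 Y8.13 E2.9244
G1 X-10.62 Y4.40 E3.1332
G1 X-11.50 Y0.00 E3.3421

At z = 12.32 mm: the r=11.5 cylinder contributes a regular 16-gon of circumradius 11.5; the cube at (6.5, 3) is not intersected at this z (z outside [4, 12]); After the difference (first − rest): none of the subtracted shapes is present at this height, so the r=11.5 cylinder is unchanged — 1 connected region. The outline is a single polygon with 16 vertices. Extrusion per mm of travel: 0.4 × 0.28 / (π × 0.875²) = 0.046564. Accumulating E over each segment gives final E = 3.3421.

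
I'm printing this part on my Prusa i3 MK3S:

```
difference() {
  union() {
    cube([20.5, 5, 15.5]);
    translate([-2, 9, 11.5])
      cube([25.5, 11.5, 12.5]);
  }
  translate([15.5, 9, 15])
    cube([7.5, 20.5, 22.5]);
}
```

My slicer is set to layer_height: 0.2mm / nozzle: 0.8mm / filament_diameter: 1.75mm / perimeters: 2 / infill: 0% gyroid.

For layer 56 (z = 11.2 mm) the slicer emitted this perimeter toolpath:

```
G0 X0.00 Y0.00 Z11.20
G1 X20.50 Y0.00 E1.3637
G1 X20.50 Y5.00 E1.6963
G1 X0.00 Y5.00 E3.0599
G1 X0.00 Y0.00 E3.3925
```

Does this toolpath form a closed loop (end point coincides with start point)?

yes

Start point (G0): (0.00, 0.00). End point (last G1): the path returns to the start — closed.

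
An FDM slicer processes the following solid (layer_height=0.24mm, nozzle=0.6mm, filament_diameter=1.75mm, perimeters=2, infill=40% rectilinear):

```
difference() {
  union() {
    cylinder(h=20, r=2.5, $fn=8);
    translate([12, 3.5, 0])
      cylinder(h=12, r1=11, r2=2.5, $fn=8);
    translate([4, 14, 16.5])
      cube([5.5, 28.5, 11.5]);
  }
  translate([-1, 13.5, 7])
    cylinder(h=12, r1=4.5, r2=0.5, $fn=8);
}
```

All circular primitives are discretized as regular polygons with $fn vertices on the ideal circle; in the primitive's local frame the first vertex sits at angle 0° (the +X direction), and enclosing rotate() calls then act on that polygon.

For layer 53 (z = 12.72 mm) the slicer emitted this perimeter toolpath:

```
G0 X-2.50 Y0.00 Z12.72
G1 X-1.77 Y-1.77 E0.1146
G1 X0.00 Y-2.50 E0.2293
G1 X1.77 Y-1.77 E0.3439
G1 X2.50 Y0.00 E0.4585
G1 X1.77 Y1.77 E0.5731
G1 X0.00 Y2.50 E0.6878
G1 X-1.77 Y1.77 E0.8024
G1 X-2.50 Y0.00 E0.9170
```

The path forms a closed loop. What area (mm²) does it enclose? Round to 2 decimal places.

17.70 mm²

Apply the shoelace formula to the sequence of (X, Y) vertices; enclosed area = 17.70 mm².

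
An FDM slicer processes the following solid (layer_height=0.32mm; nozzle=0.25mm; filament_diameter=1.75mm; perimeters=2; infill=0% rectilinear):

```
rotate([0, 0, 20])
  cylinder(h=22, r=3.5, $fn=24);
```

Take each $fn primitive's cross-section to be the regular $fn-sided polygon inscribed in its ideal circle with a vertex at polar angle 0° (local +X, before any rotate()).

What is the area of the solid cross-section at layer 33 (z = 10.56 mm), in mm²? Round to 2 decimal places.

38.05 mm²

At z = 10.56 mm: the r=3.5 cylinder contributes a regular 24-gon of circumradius 3.5 (area = (24/2)·3.500²·sin(360°/24) = 38.05 mm²); (rotated 20° about Z; rotation is an isometry so areas/perimeters/island counts are preserved). Overall, the cross-section is a single solid region. Net area = 38.05 mm².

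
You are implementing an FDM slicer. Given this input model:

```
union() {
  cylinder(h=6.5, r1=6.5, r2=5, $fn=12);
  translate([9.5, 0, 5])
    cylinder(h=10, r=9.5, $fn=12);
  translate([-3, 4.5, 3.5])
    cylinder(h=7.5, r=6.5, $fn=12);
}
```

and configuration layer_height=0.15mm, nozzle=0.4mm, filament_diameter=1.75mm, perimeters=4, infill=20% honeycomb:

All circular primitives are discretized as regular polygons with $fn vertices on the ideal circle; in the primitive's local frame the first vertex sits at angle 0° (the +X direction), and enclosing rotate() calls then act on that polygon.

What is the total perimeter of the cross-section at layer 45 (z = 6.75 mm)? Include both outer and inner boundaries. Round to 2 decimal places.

82.24 mm

At z = 6.75 mm: the cone does not reach this height (z outside [0, 6.5]); the cylinder at (9.5, 0): section is a regular 12-gon, circumradius r=9.5 (perimeter = 2·12·9.500·sin(180°/12) = 59.01 mm); the r=6.5 cylinder at (-3, 4.5) gives a regular 12-gon of circumradius 6.5 (constant along its height) (perimeter = 2·12·6.500·sin(180°/12) = 40.38 mm); Taking the union: the regions partially overlap (shared area 12.90 mm²), so the edge portions inside another operand are dropped and the merged outline is re-measured after clipping — boundary = 82.24 mm. Overall, the cross-section is a single solid region. Total boundary length (outer) = 82.24 mm.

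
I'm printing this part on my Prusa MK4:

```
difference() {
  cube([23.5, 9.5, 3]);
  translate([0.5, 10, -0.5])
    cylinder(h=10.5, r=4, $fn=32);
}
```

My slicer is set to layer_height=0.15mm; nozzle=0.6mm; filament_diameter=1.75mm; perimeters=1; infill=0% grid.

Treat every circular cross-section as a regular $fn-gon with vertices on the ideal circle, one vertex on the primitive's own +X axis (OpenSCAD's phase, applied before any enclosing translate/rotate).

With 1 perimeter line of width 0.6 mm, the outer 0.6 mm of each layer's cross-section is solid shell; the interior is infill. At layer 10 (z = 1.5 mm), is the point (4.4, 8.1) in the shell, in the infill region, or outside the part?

shell

At z = 1.5 mm: the cube (footprint 23.5×9.5) is included at this height; the r=4 cylinder at (0.5, 10) gives a regular 32-gon of circumradius 4 (constant along its height); Subtracting the remaining from the first: starting from the 23.5×9.5 cube, the r=4 cylinder at (0.5, 10) partially overlaps it — only the 12.24 mm² overlap (of its 49.94 mm²) is removed, clipping the outline — 1 connected region. Overall, the cross-section is a single solid region. The nearest boundary edge runs (3.83, 7.78)→(4.20, 8.47); distance from the point to it = 0.35 mm. The point is inside the cross-section, 0.35 mm from the nearest boundary — within the 0.6 mm shell band (1 × 0.6).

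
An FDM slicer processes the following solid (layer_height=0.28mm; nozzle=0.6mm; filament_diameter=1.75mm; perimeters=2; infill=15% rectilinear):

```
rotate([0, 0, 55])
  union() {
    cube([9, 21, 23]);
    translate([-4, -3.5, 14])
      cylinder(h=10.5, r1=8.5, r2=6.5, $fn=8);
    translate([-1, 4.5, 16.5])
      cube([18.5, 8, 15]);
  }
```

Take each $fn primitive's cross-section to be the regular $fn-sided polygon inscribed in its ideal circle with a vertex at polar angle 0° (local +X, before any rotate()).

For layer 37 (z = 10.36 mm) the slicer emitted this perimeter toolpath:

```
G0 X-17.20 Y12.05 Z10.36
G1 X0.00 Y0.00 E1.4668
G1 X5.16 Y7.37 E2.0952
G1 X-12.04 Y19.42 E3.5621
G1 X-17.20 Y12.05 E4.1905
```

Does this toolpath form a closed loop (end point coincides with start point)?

Start point (G0): (-17.20, 12.05). End point (last G1): the path returns to the start — closed.

yes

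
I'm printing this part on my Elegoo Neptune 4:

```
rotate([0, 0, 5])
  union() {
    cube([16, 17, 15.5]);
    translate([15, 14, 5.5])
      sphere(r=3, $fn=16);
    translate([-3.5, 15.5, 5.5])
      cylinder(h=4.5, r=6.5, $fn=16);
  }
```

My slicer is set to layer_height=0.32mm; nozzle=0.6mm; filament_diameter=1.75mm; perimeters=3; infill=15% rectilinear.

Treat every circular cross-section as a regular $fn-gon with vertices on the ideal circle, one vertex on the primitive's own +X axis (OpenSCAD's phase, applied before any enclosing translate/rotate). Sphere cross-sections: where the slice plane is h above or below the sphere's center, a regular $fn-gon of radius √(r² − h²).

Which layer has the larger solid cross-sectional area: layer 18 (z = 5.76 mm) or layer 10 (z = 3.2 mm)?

Layer 18 (z = 5.76): the 16×17 cube contributes its full rectangle (area 272.00 mm²); the sphere at (15, 14): section is a regular 16-gon, circumradius = √(r²−h²) = √(3²−0.26²) = 2.989 (area = (16/2)·2.989²·sin(360°/16) = 27.35 mm²); the r=6.5 cylinder at (-3.5, 15.5) gives a regular 16-gon of circumradius 6.5 (constant along its height) (area = (16/2)·6.500²·sin(360°/16) = 129.35 mm²); Merging all regions: the regions partially overlap — summed areas 428.69 mm² minus the doubly-counted overlap 34.77 mm² gives 393.92 mm² — area = 393.92 mm²; (rotated 5° about Z; rotation is an isometry so areas/perimeters/island counts are preserved). So its area = 393.92 mm². Layer 10 (z = 3.2): the cube is present — its section is the full 16×17 rectangle (area 272.00 mm²); the r=3 sphere at (15, 14) slices to a regular 16-gon of circumradius 1.926 (√(r²−h²) with h=2.3 from center) (area = (16/2)·1.926²·sin(360°/16) = 11.36 mm²); the cylinder at (-3.5, 15.5) is not intersected at this z (z outside [5.5, 10]); Merging all regions: the regions partially overlap — summed areas 283.36 mm² minus the doubly-counted overlap 9.30 mm² gives 274.06 mm² — area = 274.06 mm²; (whole slice rotated 5° about Z — lengths, areas and connectivity unchanged). So its area = 274.06 mm². Layer 18 is larger (393.92 vs 274.06 mm²).

layer 18 (z = 5.76 mm)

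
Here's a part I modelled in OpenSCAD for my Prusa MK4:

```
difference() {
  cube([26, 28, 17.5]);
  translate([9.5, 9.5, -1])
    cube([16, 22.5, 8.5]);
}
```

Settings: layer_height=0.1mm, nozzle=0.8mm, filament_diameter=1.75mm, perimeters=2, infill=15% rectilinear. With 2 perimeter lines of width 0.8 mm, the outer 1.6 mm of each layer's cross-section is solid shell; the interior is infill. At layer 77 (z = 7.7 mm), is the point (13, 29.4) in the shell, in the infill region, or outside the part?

outside

At z = 7.7 mm: the cube (footprint 26×28) is included at this height; the cube at (9.5, 9.5) is absent (z outside [-1, 7.5]); Taking the first minus the rest: none of the subtracted shapes is present at this height, so the 26×28 cube is unchanged — 1 connected region. Overall, the cross-section is a single solid region. The nearest boundary edge runs (26.00, 28.00)→(0.00, 28.00); distance from the point to it = 1.40 mm. The point is not inside any of the regions above, so it lies outside the cross-section (1.40 mm from the nearest boundary).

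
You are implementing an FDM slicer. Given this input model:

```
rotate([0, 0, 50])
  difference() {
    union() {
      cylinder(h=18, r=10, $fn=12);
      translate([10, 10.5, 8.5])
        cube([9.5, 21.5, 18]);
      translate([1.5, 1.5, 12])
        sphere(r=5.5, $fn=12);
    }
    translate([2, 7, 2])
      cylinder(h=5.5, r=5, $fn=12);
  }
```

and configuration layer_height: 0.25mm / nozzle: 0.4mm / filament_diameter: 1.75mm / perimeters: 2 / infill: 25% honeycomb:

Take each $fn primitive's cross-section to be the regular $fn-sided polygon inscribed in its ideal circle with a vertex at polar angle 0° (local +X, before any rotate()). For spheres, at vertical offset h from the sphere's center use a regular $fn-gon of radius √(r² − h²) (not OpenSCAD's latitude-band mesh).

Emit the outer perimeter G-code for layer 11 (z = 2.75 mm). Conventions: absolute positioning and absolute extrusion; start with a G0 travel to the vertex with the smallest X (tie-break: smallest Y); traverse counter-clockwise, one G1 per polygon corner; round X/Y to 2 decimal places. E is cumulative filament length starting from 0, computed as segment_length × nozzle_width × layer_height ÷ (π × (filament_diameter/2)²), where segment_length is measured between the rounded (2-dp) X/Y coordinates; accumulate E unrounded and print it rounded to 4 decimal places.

G0 X-9.85 Y1.74 Z2.75
G1 X-9.40 Y-3.42 E0.2153
G1 X-6.43 Y-7.66 E0.4306
G1 X-1.74 Y-9.85 E0.6458
G1 X3.42 Y-9.40 E0.8611
G1 X7.66 Y-6.43 E1.0763
G1 X9.85 Y-1.74 E1.2915
G1 X9.40 Y3.42 E1.5069
G1 X6.43 Y7.66 E1.7221
G1 X1.74 Y9.85 E1.9373
G1 X-0.70 Y9.63 E2.0391
G1 X0.62 Y7.74 E2.1350
G1 X0.85 Y5.16 E2.2427
G1 X-0.25 Y2.82 E2.3502
G1 X-2.37 Y1.33 E2.4579
G1 X-4.94 Y1.11 E2.5651
G1 X-7.29 Y2.20 E2.6728
G1 X-8.70 Y4.21 E2.7749
G1 X-9.85 Y1.74 E2.8882

At z = 2.75 mm: the cylinder: section is a regular 12-gon, circumradius r=10; the cube at (10, 10.5) does not reach this height (z outside [8.5, 26.5]); the sphere at (1.5, 1.5) is absent (|z−center|=9.250 > r=5.5); Merging all regions: only the r=10 cylinder is present, so the union is just that shape — 1 connected region; the r=5 cylinder at (2, 7) gives a regular 12-gon of circumradius 5 (constant along its height); After the difference (first − rest): starting from that combined region, the r=5 cylinder at (2, 7) partially overlaps it — only the 57.58 mm² overlap (of its 75.00 mm²) is removed, clipping the outline — 1 connected region; (whole slice rotated 50° about Z — lengths, areas and connectivity unchanged). The outline is a single polygon with 18 vertices. Extrusion per mm of travel: 0.4 × 0.25 / (π × 0.875²) = 0.041575. Accumulating E over each segment gives final E = 2.8882.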